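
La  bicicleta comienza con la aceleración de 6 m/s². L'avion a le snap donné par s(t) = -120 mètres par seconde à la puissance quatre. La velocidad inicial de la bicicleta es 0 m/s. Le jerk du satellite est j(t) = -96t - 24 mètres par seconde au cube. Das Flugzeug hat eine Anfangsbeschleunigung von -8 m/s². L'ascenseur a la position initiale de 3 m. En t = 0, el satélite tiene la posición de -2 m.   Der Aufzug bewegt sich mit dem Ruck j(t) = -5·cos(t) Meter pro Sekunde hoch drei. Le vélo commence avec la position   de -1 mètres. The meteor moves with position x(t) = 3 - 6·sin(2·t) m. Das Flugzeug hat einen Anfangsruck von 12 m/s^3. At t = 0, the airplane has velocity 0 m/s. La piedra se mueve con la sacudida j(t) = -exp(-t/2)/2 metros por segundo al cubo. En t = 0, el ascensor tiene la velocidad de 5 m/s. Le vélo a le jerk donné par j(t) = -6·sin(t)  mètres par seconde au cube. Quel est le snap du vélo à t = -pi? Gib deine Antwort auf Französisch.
Pour résoudre ceci, nous devons prendre 1 dérivée de notre équation du jerk j(t) = -6·sin(t). En dérivant le jerk, nous obtenons le snap: s(t) = -6·cos(t). En utilisant s(t) = -6·cos(t) et en substituant t = -pi, nous trouvons s = 6.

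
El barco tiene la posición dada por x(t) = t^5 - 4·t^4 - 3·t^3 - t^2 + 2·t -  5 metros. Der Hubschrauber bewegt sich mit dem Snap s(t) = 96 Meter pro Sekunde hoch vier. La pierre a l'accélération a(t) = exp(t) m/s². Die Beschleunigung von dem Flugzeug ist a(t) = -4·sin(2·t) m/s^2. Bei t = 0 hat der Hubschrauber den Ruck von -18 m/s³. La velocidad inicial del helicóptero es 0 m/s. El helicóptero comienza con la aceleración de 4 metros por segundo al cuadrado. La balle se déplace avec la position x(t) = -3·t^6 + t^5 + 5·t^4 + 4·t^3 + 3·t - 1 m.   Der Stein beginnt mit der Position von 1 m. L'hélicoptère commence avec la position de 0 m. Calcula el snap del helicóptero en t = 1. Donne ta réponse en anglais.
From the given snap equation s(t) = 96, we substitute t = 1 to get s = 96.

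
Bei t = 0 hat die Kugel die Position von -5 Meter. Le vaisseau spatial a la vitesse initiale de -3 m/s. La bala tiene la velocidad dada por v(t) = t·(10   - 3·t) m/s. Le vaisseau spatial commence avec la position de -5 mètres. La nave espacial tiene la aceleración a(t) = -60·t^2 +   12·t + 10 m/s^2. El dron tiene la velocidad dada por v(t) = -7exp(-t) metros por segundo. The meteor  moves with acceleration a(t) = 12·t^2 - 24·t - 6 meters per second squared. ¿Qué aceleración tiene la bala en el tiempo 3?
Para resolver esto, necesitamos tomar 1 derivada de nuestra ecuación de la velocidad v(t) = t·(10 - 3·t). La derivada de la velocidad da la aceleración: a(t) = 10 - 6·t. De la ecuación de la aceleración a(t) = 10 - 6·t, sustituimos t = 3 para obtener a = -8.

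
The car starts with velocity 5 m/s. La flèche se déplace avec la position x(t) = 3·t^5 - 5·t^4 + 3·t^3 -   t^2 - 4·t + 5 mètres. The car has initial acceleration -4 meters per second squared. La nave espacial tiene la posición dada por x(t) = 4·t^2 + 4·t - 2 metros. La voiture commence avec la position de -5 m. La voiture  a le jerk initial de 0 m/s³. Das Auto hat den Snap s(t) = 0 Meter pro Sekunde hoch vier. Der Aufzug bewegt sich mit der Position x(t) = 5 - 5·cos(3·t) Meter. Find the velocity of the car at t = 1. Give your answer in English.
Starting from snap s(t) = 0, we take 3 integrals. Finding the integral of s(t) and using j(0) = 0: j(t) = 0. Integrating jerk and using the initial condition a(0) = -4, we get a(t) = -4. Integrating acceleration and using the initial condition v(0) = 5, we get v(t) = 5 - 4·t. Using v(t) = 5 - 4·t and substituting t = 1, we find v = 1.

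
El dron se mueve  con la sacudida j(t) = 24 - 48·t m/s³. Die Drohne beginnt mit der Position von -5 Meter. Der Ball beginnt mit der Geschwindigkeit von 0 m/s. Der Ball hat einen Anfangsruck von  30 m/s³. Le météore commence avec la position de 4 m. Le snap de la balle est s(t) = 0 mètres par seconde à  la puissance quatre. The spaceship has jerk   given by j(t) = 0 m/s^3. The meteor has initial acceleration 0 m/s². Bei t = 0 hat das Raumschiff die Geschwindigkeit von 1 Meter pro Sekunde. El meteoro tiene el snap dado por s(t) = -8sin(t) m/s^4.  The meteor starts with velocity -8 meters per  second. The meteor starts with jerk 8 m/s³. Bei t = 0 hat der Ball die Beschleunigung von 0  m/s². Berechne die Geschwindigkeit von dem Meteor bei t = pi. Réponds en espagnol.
Necesitamos integrar nuestra ecuación del snap s(t) = -8·sin(t) 3 veces. Integrando el snap y usando la condición inicial j(0) = 8, obtenemos j(t) = 8·cos(t). Integrando la sacudida y usando la condición inicial a(0) = 0, obtenemos a(t) = 8·sin(t). Integrando la aceleración y usando la condición inicial v(0) = -8, obtenemos v(t) = -8·cos(t). Usando v(t) = -8·cos(t) y sustituyendo t = pi, encontramos v = 8.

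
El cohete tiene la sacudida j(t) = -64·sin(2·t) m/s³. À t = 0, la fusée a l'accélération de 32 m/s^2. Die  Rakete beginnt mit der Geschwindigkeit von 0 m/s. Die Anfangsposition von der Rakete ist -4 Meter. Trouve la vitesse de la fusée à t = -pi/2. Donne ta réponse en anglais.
Starting from jerk j(t) = -64·sin(2·t), we take 2 antiderivatives. Integrating jerk and using the initial condition a(0) = 32, we get a(t) = 32·cos(2·t). The antiderivative of acceleration, with v(0) = 0, gives velocity: v(t) = 16·sin(2·t). Using v(t) = 16·sin(2·t) and substituting t = -pi/2, we find v = 0.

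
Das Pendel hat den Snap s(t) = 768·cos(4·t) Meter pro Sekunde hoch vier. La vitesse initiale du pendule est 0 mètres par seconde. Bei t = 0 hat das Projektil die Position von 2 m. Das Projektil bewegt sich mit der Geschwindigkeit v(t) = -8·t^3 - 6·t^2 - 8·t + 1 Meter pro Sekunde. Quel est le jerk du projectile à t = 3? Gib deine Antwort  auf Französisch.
En partant de la vitesse v(t) = -8·t^3 - 6·t^2 - 8·t + 1, nous prenons 2 dérivées. La dérivée de la vitesse donne l'accélération: a(t) = -24·t^2 - 12·t - 8. En dérivant l'accélération, nous obtenons le jerk: j(t) = -48·t - 12. En utilisant j(t) = -48·t - 12 et en substituant t = 3, nous trouvons j = -156.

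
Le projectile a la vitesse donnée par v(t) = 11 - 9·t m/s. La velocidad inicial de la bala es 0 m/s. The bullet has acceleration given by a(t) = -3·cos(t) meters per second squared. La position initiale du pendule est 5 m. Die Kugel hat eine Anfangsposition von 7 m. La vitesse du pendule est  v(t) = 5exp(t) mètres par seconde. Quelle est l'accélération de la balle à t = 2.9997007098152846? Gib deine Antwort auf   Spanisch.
Usando a(t) = -3·cos(t) y sustituyendo t = 2.9997007098152846, encontramos a = 2.96985064928610.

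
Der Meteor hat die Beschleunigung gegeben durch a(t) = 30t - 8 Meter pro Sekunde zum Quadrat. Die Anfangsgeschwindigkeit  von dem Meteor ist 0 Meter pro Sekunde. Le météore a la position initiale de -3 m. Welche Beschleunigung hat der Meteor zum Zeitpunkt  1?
Mit a(t) = 30·t - 8 und Einsetzen von t = 1, finden wir a = 22.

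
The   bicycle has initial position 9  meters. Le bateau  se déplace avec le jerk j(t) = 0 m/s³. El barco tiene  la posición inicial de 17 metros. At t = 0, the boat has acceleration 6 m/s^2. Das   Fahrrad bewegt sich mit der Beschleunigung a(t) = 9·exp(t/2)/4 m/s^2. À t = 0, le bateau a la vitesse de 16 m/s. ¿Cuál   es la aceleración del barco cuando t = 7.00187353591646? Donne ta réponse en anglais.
Starting from jerk j(t) = 0, we take 1 integral. The antiderivative of jerk, with a(0) = 6, gives acceleration: a(t) = 6. Using a(t) = 6 and substituting t = 7.00187353591646, we find a = 6.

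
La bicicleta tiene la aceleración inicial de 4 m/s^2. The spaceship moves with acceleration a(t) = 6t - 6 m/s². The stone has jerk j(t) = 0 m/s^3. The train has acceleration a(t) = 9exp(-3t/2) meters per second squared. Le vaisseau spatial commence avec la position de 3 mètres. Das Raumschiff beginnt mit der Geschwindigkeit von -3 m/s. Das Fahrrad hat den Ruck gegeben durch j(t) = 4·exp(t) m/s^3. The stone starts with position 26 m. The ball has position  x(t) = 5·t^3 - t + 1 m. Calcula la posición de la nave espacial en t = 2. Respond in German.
Ausgehend von der Beschleunigung a(t) = 6·t - 6, nehmen wir 2 Stammfunktionen. Mit ∫a(t)dt und Anwendung von v(0) = -3, finden wir v(t) = 3·t^2 - 6·t - 3. Mit ∫v(t)dt und Anwendung von x(0) = 3, finden wir x(t) = t^3 - 3·t^2 - 3·t + 3. Mit x(t) = t^3 - 3·t^2 - 3·t + 3 und Einsetzen von t = 2, finden wir x = -7.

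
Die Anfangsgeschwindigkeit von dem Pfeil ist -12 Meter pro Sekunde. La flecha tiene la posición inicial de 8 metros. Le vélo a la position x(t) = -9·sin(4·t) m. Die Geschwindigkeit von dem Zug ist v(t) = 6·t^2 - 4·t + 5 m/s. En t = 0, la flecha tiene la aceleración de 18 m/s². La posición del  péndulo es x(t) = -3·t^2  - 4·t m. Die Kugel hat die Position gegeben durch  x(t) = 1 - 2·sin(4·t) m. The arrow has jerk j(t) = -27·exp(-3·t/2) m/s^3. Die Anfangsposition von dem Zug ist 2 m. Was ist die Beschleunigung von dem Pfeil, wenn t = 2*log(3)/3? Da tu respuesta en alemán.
Wir müssen das Integral unserer Gleichung für den Ruck j(t) = -27·exp(-3·t/2) 1-mal finden. Die Stammfunktion von dem Ruck ist die Beschleunigung. Mit a(0) = 18 erhalten wir a(t) = 18·exp(-3·t/2). Wir haben die Beschleunigung a(t) = 18·exp(-3·t/2). Durch Einsetzen von t = 2*log(3)/3: a(2*log(3)/3) = 6.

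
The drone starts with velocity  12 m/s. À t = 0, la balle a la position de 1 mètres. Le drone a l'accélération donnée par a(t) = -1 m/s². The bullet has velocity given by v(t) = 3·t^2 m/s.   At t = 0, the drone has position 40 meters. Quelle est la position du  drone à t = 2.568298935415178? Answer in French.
En partant de l'accélération a(t) = -1, nous prenons 2 primitives. En prenant ∫a(t)dt et en appliquant v(0) = 12, nous trouvons v(t) = 12 - t. En prenant ∫v(t)dt et en appliquant x(0) = 40, nous trouvons x(t) = -t^2/2 + 12·t + 40. En utilisant x(t) = -t^2/2 + 12·t + 40 et en substituant t = 2.568298935415178, nous trouvons x = 67.5215075141548.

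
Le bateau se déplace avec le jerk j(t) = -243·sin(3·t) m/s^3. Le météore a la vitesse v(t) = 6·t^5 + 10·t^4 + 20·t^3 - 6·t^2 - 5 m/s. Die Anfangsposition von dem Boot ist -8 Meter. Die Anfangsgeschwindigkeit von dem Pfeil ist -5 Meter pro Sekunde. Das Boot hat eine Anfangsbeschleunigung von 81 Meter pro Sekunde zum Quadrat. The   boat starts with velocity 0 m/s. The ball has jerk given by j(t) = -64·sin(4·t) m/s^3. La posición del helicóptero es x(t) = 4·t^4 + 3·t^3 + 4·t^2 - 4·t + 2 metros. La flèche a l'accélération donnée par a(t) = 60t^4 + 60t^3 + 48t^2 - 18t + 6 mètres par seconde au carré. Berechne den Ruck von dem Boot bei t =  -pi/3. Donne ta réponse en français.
En utilisant j(t) = -243·sin(3·t) et en substituant t = -pi/3, nous trouvons j = 0.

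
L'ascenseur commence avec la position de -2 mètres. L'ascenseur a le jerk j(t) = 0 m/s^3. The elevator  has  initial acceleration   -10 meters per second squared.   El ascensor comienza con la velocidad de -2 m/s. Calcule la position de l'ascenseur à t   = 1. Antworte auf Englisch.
To solve this, we need to take 3 integrals of our jerk equation j(t) = 0. Integrating jerk and using the initial condition a(0) = -10, we get a(t) = -10. The integral of acceleration, with v(0) = -2, gives velocity: v(t) = -10·t - 2. Integrating velocity and using the initial condition x(0) = -2, we get x(t) = -5·t^2 - 2·t - 2. Using x(t) = -5·t^2 - 2·t - 2 and substituting t = 1, we find x = -9.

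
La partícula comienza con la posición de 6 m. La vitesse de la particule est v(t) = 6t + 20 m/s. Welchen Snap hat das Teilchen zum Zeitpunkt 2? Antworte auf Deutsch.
Ausgehend von der Geschwindigkeit v(t) = 6·t + 20, nehmen wir 3 Ableitungen. Die Ableitung von der Geschwindigkeit ergibt die Beschleunigung: a(t) = 6. Die Ableitung von der Beschleunigung ergibt den Ruck: j(t) = 0. Die Ableitung von dem Ruck ergibt den Snap: s(t) = 0. Aus der Gleichung für den Snap s(t) = 0, setzen wir t = 2 ein und erhalten s = 0.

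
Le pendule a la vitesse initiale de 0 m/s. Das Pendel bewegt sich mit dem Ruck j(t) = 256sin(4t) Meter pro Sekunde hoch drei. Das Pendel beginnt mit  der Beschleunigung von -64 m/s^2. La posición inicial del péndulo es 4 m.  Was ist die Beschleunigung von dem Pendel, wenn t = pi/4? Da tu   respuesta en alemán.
Wir müssen die Stammfunktion unserer Gleichung für den Ruck j(t) = 256·sin(4·t) 1-mal finden. Mit ∫j(t)dt und Anwendung von a(0) = -64, finden wir a(t) = -64·cos(4·t). Wir haben die Beschleunigung a(t) = -64·cos(4·t). Durch Einsetzen von t = pi/4: a(pi/4) = 64.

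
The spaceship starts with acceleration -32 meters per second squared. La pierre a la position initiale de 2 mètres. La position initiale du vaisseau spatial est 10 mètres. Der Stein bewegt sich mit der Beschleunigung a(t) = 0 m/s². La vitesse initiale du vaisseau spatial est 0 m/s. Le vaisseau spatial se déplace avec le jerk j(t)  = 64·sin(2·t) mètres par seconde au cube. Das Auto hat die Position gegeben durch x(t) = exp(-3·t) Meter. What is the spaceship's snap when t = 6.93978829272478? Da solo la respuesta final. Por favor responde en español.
La respuesta es 32.6081474167791.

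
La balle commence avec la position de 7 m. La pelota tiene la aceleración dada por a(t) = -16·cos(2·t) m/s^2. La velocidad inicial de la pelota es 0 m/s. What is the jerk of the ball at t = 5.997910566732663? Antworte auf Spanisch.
Partiendo de la aceleración a(t) = -16·cos(2·t), tomamos 1 derivada. Derivando la aceleración, obtenemos la sacudida: j(t) = 32·sin(2·t). De la ecuación de la sacudida j(t) = 32·sin(2·t), sustituimos t = 5.997910566732663 para obtener j = -17.2830264238626.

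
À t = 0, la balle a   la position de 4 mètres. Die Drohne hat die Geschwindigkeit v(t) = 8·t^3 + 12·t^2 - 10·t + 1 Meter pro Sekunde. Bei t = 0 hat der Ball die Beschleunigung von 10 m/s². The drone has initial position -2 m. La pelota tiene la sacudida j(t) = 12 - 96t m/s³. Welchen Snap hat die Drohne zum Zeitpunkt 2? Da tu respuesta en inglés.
We must differentiate our velocity equation v(t) = 8·t^3 + 12·t^2 - 10·t + 1 3 times. Taking d/dt of v(t), we find a(t) = 24·t^2 + 24·t - 10. The derivative of acceleration gives jerk: j(t) = 48·t + 24. The derivative of jerk gives snap: s(t) = 48. Using s(t) = 48 and substituting t = 2, we find s = 48.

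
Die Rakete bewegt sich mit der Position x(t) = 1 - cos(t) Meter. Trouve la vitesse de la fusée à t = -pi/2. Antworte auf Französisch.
Nous devons dériver notre équation de la position x(t) = 1 - cos(t) 1 fois. En prenant d/dt de x(t), nous trouvons v(t) = sin(t). De l'équation de la vitesse v(t) = sin(t), nous substituons t = -pi/2 pour obtenir v = -1.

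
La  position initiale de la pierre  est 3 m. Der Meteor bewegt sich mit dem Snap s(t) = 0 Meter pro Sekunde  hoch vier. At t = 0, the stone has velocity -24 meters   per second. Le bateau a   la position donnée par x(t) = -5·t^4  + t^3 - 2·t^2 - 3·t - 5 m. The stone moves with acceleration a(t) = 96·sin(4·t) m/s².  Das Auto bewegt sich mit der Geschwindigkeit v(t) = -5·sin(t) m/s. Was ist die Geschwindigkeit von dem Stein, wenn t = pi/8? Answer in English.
We need to integrate our acceleration equation a(t) = 96·sin(4·t) 1 time. Taking ∫a(t)dt and applying v(0) = -24, we find v(t) = -24·cos(4·t). From the given velocity equation v(t) = -24·cos(4·t), we substitute t = pi/8 to get v = 0.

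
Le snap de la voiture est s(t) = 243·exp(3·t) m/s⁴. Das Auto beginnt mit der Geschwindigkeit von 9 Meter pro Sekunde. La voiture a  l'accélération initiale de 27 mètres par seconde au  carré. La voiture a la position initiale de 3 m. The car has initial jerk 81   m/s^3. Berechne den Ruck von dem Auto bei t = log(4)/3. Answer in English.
We need to integrate our snap equation s(t) = 243·exp(3·t) 1 time. The antiderivative of snap is jerk. Using j(0) = 81, we get j(t) = 81·exp(3·t). Using j(t) = 81·exp(3·t) and substituting t = log(4)/3, we find j = 324.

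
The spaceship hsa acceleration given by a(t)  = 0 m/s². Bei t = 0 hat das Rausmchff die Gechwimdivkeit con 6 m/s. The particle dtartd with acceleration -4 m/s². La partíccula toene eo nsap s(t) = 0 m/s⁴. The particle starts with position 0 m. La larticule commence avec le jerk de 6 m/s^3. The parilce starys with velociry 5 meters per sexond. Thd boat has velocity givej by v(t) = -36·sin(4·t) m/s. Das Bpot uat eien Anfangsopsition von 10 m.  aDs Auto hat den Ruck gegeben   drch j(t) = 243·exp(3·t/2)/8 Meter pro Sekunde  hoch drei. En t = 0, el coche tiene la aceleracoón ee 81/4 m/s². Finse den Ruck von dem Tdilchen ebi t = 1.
Wir müssen unsere Gleichung für den Snap s(t) = 0 1-mal integrieren. Die Stammfunktion von dem Snap, mit j(0) = 6, ergibt den Ruck: j(t) = 6. Aus der Gleichung für den Ruck j(t) = 6, setzen wir t = 1 ein und erhalten j = 6.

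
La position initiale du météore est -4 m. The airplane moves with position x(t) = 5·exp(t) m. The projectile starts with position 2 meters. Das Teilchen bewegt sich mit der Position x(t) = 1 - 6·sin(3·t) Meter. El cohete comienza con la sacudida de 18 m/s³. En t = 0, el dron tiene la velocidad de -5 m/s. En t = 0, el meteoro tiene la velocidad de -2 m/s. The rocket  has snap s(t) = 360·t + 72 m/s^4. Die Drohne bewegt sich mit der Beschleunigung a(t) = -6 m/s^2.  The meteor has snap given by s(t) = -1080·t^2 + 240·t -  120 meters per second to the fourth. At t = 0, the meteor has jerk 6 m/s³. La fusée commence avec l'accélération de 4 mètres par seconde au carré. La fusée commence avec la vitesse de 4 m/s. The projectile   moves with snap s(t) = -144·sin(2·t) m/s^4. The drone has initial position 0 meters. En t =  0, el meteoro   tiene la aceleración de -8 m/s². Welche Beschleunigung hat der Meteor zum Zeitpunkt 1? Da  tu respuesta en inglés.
We must find the integral of our snap equation s(t) = -1080·t^2 + 240·t - 120 2 times. Finding the antiderivative of s(t) and using j(0) = 6: j(t) = -360·t^3 + 120·t^2 - 120·t + 6. Taking ∫j(t)dt and applying a(0) = -8, we find a(t) = -90·t^4 + 40·t^3 - 60·t^2 + 6·t - 8. We have acceleration a(t) = -90·t^4 + 40·t^3 - 60·t^2 + 6·t - 8. Substituting t = 1: a(1) = -112.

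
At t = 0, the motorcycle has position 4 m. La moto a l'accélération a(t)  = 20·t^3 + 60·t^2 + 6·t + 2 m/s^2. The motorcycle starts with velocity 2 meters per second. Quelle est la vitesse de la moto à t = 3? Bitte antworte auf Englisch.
To find the answer, we compute 1 antiderivative of a(t) = 20·t^3 + 60·t^2 + 6·t + 2. Finding the integral of a(t) and using v(0) = 2: v(t) = 5·t^4 + 20·t^3 + 3·t^2 + 2·t + 2. From the given velocity equation v(t) = 5·t^4 + 20·t^3 + 3·t^2 + 2·t + 2, we substitute t = 3 to get v = 980.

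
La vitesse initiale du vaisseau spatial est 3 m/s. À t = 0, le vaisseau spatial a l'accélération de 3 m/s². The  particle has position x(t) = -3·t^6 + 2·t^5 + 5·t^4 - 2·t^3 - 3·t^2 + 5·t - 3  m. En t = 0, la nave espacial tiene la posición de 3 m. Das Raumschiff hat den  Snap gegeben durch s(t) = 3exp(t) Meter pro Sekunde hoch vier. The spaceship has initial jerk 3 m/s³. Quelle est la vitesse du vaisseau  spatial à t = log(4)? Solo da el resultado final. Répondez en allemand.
Die Antwort ist 12.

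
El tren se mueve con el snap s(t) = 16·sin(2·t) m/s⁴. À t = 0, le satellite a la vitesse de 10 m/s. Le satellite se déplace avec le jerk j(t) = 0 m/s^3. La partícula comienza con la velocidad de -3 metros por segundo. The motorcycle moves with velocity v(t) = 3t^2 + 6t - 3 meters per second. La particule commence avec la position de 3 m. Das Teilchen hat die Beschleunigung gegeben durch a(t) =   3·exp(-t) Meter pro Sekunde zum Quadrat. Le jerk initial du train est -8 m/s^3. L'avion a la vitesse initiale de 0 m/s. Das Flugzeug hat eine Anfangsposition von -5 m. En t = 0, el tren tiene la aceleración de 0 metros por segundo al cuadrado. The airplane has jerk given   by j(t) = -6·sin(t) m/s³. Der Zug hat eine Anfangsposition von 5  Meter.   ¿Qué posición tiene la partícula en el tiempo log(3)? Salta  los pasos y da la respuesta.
En t = log(3), x = 1.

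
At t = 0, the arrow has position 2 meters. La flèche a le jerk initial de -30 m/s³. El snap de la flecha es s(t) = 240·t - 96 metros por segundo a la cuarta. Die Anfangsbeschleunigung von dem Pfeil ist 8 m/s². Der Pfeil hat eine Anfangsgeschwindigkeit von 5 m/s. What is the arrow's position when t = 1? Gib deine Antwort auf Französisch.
Nous devons trouver la primitive de notre équation du snap s(t) = 240·t - 96 4 fois. En intégrant le snap et en utilisant la condition initiale j(0) = -30, nous obtenons j(t) = 120·t^2 - 96·t - 30. L'intégrale du jerk, avec a(0) = 8, donne l'accélération: a(t) = 40·t^3 - 48·t^2 - 30·t + 8. La primitive de l'accélération est la vitesse. En utilisant v(0) = 5, nous obtenons v(t) = 10·t^4 - 16·t^3 - 15·t^2 + 8·t + 5. En prenant ∫v(t)dt et en appliquant x(0) = 2, nous trouvons x(t) = 2·t^5 - 4·t^4 - 5·t^3 + 4·t^2 + 5·t + 2. En utilisant x(t) = 2·t^5 - 4·t^4 - 5·t^3 + 4·t^2 + 5·t + 2 et en substituant t = 1, nous trouvons x = 4.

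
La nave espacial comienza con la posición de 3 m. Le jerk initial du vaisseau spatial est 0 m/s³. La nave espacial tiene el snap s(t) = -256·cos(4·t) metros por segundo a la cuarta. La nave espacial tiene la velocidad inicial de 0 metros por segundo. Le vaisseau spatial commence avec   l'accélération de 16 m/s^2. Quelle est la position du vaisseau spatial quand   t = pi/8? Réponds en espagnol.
Necesitamos integrar nuestra ecuación del snap s(t) = -256·cos(4·t) 4 veces. La antiderivada del snap, con j(0) = 0, da la sacudida: j(t) = -64·sin(4·t). La integral de la sacudida es la aceleración. Usando a(0) = 16, obtenemos a(t) = 16·cos(4·t). Integrando la aceleración y usando la condición inicial v(0) = 0, obtenemos v(t) = 4·sin(4·t). La antiderivada de la velocidad es la posición. Usando x(0) = 3, obtenemos x(t) = 4 - cos(4·t). De la ecuación de la posición x(t) = 4 - cos(4·t), sustituimos t = pi/8 para obtener x = 4.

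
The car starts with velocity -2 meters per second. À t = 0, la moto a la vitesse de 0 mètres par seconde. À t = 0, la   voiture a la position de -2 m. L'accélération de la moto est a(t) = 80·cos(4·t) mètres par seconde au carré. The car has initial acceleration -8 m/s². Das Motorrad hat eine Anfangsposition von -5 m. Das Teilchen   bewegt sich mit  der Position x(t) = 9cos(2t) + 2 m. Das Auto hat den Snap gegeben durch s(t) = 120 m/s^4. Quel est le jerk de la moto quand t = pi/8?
Pour résoudre ceci, nous devons prendre 1 dérivée de notre équation de l'accélération a(t) = 80·cos(4·t). La dérivée de l'accélération donne le jerk: j(t) = -320·sin(4·t). En utilisant j(t) = -320·sin(4·t) et en substituant t = pi/8, nous trouvons j = -320.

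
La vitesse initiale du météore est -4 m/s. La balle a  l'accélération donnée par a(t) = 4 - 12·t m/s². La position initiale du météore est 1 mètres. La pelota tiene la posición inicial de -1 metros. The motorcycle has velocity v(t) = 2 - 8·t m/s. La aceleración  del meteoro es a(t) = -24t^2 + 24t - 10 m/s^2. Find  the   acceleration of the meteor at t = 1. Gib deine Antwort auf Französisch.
Nous avons l'accélération a(t) = -24·t^2 + 24·t - 10. En substituant t = 1: a(1) = -10.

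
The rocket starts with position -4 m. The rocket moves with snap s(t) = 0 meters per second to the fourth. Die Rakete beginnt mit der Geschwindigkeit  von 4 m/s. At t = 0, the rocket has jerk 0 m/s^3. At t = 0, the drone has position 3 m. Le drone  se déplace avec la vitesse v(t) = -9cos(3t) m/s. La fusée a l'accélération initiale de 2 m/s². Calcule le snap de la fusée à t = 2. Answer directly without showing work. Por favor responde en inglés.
The snap at t = 2 is s = 0.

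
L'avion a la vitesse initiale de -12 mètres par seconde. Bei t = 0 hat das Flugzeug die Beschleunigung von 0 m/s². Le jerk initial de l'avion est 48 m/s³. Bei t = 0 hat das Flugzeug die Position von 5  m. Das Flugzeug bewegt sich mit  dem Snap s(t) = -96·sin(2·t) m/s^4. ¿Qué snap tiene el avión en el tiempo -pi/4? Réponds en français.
Nous avons le snap s(t) = -96·sin(2·t). En substituant t = -pi/4: s(-pi/4) = 96.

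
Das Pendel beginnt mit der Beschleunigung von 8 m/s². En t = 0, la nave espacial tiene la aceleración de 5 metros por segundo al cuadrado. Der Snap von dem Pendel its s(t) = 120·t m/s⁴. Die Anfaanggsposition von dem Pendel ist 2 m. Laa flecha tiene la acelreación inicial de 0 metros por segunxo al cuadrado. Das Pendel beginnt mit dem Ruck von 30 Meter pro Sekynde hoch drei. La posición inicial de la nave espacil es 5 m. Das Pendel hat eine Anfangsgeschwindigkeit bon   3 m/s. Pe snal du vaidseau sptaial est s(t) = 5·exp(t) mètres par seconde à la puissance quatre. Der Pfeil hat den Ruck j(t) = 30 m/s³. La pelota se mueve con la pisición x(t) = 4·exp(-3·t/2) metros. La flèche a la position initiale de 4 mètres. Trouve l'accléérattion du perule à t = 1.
En partant du snap s(t) = 120·t, nous prenons 2 intégrales. En prenant ∫s(t)dt et en appliquant j(0) = 30, nous trouvons j(t) = 60·t^2 + 30. En intégrant le jerk et en utilisant la condition initiale a(0) = 8, nous obtenons a(t) = 20·t^3 + 30·t + 8. Nous avons l'accélération a(t) = 20·t^3 + 30·t + 8. En substituant t = 1: a(1) = 58.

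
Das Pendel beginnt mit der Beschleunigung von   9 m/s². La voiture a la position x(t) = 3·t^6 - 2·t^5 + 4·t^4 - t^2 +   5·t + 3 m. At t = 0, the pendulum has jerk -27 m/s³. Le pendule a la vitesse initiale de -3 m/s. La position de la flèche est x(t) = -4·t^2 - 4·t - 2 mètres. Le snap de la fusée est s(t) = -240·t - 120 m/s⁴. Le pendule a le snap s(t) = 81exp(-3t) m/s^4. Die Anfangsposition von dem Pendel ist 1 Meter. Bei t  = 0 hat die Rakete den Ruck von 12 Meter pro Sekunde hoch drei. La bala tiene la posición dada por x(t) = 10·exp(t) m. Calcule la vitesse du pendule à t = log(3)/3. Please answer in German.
Wir müssen das Integral unserer Gleichung für den Snap s(t) = 81·exp(-3·t) 3-mal finden. Durch Integration von dem Snap und Verwendung der Anfangsbedingung j(0) = -27, erhalten wir j(t) = -27·exp(-3·t). Die Stammfunktion von dem Ruck, mit a(0) = 9, ergibt die Beschleunigung: a(t) = 9·exp(-3·t). Die Stammfunktion von der Beschleunigung ist die Geschwindigkeit. Mit v(0) = -3 erhalten wir v(t) = -3·exp(-3·t). Wir haben die Geschwindigkeit v(t) = -3·exp(-3·t). Durch Einsetzen von t = log(3)/3: v(log(3)/3) = -1.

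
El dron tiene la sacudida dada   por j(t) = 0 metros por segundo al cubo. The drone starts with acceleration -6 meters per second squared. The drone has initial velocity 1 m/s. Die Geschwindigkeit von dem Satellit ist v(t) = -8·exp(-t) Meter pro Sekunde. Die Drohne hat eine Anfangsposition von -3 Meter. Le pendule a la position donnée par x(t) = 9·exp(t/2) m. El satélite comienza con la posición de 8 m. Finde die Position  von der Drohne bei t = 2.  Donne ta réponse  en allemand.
Wir müssen unsere Gleichung für den Ruck j(t) = 0 3-mal integrieren. Die Stammfunktion von dem Ruck, mit a(0) = -6, ergibt die Beschleunigung: a(t) = -6. Die Stammfunktion von der Beschleunigung, mit v(0) = 1, ergibt die Geschwindigkeit: v(t) = 1 - 6·t. Mit ∫v(t)dt und Anwendung von x(0) = -3, finden wir x(t) = -3·t^2 + t - 3. Aus der Gleichung für die Position x(t) = -3·t^2 + t - 3, setzen wir t = 2 ein und erhalten x = -13.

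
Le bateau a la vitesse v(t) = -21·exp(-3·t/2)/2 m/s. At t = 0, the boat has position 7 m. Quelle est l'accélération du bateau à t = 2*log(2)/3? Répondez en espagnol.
Partiendo de la velocidad v(t) = -21·exp(-3·t/2)/2, tomamos 1 derivada. Tomando d/dt de v(t), encontramos a(t) = 63·exp(-3·t/2)/4. De la ecuación de la aceleración a(t) = 63·exp(-3·t/2)/4, sustituimos t = 2*log(2)/3 para obtener a = 63/8.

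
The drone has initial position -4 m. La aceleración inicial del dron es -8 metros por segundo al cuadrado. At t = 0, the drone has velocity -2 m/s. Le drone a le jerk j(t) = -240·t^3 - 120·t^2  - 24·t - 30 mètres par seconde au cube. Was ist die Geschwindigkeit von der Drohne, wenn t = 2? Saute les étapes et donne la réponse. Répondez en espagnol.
La respuesta es -654.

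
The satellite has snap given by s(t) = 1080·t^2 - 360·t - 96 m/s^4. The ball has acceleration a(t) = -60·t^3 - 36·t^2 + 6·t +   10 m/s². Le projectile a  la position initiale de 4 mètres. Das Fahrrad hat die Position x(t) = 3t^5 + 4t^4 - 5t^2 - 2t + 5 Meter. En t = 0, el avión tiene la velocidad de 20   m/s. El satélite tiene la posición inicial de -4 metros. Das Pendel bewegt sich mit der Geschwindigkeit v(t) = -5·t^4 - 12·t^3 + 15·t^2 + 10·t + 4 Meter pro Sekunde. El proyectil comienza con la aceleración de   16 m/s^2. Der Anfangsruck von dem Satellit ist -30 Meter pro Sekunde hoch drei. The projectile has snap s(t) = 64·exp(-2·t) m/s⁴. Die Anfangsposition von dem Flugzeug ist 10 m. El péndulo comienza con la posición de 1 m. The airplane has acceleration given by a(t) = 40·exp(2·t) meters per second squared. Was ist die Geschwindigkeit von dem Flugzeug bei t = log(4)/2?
Um dies zu lösen, müssen wir 1 Integral unserer Gleichung für die Beschleunigung a(t) = 40·exp(2·t) finden. Die Stammfunktion von der Beschleunigung ist die Geschwindigkeit. Mit v(0) = 20 erhalten wir v(t) = 20·exp(2·t). Aus der Gleichung für die Geschwindigkeit v(t) = 20·exp(2·t), setzen wir t = log(4)/2 ein und erhalten v = 80.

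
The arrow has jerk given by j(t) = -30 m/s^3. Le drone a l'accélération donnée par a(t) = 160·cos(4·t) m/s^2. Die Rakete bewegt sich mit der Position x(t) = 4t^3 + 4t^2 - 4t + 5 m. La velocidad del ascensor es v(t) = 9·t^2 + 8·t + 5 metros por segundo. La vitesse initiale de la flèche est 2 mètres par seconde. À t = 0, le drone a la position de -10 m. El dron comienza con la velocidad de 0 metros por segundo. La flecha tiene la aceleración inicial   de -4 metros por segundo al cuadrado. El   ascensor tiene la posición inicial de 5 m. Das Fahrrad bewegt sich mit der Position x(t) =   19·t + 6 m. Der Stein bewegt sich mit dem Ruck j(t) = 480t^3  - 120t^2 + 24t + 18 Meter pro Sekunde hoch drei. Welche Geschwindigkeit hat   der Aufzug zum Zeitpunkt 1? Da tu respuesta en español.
Tenemos la velocidad v(t) = 9·t^2 + 8·t + 5. Sustituyendo t = 1: v(1) = 22.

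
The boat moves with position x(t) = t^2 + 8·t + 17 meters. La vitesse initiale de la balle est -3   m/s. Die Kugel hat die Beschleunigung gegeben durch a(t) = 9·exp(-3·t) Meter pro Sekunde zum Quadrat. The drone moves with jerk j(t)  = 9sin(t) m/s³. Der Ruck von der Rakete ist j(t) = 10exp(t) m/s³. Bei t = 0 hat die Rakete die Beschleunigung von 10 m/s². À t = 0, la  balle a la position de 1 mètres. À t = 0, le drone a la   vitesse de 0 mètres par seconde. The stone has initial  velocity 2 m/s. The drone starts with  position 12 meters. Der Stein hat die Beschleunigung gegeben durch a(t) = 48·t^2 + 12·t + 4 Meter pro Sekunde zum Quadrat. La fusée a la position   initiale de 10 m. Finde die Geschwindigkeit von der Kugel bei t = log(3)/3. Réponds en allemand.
Wir müssen das Integral unserer Gleichung für die Beschleunigung a(t) = 9·exp(-3·t) 1-mal finden. Die Stammfunktion von der Beschleunigung ist die Geschwindigkeit. Mit v(0) = -3 erhalten wir v(t) = -3·exp(-3·t). Aus der Gleichung für die Geschwindigkeit v(t) = -3·exp(-3·t), setzen wir t = log(3)/3 ein und erhalten v = -1.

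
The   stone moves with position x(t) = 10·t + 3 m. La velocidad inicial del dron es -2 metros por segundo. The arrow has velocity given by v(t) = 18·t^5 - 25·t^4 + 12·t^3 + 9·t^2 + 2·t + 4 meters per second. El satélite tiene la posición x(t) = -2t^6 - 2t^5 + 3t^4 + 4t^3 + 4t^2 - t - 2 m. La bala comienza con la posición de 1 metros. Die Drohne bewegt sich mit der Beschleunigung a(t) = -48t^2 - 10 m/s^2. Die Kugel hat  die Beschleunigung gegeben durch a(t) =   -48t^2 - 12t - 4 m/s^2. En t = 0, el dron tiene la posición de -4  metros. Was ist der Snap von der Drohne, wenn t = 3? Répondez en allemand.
Ausgehend von der Beschleunigung a(t) = -48·t^2 - 10, nehmen wir 2 Ableitungen. Mit d/dt von a(t) finden wir j(t) = -96·t. Mit d/dt von j(t) finden wir s(t) = -96. Aus der Gleichung für den Snap s(t) = -96, setzen wir t = 3 ein und erhalten s = -96.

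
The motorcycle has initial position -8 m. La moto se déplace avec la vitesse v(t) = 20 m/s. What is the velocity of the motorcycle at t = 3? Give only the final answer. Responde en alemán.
Bei t = 3, v = 20.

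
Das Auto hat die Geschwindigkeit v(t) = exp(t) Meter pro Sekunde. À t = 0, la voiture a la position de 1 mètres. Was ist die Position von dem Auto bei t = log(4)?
Ausgehend von der Geschwindigkeit v(t) = exp(t), nehmen wir 1 Stammfunktion. Das Integral von der Geschwindigkeit, mit x(0) = 1, ergibt die Position: x(t) = exp(t). Wir haben die Position x(t) = exp(t). Durch Einsetzen von t = log(4): x(log(4)) = 4.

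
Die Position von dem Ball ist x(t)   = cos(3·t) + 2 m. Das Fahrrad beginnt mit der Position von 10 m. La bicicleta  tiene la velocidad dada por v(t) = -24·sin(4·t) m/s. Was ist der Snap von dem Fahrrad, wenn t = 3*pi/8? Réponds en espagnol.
Debemos derivar nuestra ecuación de la velocidad v(t) = -24·sin(4·t) 3 veces. Derivando la velocidad, obtenemos la aceleración: a(t) = -96·cos(4·t). Tomando d/dt de a(t), encontramos j(t) = 384·sin(4·t). Derivando la sacudida, obtenemos el snap: s(t) = 1536·cos(4·t). De la ecuación del snap s(t) = 1536·cos(4·t), sustituimos t = 3*pi/8 para obtener s = 0.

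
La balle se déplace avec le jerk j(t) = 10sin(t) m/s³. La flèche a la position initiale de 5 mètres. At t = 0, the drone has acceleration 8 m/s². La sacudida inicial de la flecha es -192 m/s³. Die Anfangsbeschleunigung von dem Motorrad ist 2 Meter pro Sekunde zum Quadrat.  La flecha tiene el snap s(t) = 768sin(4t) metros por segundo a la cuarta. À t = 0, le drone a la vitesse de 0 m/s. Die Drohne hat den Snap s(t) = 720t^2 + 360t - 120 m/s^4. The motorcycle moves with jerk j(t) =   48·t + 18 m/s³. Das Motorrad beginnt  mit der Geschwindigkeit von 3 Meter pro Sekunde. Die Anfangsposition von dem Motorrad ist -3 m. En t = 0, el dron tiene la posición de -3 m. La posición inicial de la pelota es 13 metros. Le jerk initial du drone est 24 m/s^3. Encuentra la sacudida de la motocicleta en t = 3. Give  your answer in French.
De l'équation du jerk j(t) = 48·t + 18, nous substituons t = 3 pour obtenir j = 162.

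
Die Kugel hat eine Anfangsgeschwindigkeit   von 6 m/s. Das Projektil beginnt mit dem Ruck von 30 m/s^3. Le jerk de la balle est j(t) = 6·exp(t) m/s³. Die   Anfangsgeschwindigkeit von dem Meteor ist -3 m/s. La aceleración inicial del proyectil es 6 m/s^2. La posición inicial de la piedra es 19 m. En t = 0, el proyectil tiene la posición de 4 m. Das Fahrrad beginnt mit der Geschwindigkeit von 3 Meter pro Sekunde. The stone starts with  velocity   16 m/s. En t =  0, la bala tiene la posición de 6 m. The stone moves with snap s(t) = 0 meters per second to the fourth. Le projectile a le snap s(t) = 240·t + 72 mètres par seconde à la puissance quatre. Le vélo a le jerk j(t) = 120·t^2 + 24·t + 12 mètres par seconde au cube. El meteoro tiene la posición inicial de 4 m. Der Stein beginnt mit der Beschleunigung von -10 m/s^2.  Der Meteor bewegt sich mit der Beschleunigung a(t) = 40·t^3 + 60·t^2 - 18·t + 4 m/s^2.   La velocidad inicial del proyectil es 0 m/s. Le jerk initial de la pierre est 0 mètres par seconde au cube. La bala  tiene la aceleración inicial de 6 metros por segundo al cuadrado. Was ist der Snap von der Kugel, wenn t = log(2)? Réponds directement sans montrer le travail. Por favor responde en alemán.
Der Snap bei t = log(2) ist s = 12.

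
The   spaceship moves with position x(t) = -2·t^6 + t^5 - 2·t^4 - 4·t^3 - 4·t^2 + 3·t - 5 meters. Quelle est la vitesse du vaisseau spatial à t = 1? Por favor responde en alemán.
Wir müssen unsere Gleichung für die Position x(t) = -2·t^6 + t^5 - 2·t^4 - 4·t^3 - 4·t^2 + 3·t - 5 1-mal ableiten. Die Ableitung von der Position ergibt die Geschwindigkeit: v(t) = -12·t^5 + 5·t^4 - 8·t^3 - 12·t^2 - 8·t + 3. Aus der Gleichung für die Geschwindigkeit v(t) = -12·t^5 + 5·t^4 - 8·t^3 - 12·t^2 - 8·t + 3, setzen wir t = 1 ein und erhalten v = -32.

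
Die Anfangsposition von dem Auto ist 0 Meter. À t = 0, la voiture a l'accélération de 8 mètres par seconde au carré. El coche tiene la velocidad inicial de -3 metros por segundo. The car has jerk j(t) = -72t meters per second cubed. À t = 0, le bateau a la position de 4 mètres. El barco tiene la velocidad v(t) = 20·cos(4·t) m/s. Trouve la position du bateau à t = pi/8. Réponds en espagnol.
Partiendo de la velocidad v(t) = 20·cos(4·t), tomamos 1 antiderivada. La integral de la velocidad, con x(0) = 4, da la posición: x(t) = 5·sin(4·t) + 4. Usando x(t) = 5·sin(4·t) + 4 y sustituyendo t = pi/8, encontramos x = 9.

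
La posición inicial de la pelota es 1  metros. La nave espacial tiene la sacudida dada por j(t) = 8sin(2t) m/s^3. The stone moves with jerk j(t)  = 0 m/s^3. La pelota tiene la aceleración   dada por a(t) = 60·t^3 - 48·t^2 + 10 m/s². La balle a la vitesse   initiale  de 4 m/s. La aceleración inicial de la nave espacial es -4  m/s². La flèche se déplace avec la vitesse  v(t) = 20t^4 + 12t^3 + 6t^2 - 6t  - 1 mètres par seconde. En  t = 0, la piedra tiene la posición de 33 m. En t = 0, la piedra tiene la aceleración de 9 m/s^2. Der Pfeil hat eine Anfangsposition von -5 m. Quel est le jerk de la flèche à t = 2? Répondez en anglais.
To solve this, we need to take 2 derivatives of our velocity equation v(t) = 20·t^4 + 12·t^3 + 6·t^2 - 6·t - 1. Taking d/dt of v(t), we find a(t) = 80·t^3 + 36·t^2 + 12·t - 6. Differentiating acceleration, we get jerk: j(t) = 240·t^2 + 72·t + 12. Using j(t) = 240·t^2 + 72·t + 12 and substituting t = 2, we find j = 1116.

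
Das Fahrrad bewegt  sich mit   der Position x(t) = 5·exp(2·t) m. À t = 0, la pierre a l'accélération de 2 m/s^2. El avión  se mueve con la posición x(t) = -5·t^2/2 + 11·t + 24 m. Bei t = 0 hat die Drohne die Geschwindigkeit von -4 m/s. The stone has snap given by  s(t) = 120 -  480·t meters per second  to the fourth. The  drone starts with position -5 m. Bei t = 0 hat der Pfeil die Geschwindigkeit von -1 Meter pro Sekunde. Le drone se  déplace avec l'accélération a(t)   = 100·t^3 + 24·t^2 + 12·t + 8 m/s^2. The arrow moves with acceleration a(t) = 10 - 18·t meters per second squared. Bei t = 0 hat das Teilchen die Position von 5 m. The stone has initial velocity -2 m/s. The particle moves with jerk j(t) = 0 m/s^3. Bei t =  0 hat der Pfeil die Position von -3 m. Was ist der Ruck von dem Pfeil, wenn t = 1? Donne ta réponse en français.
En partant de l'accélération a(t) = 10 - 18·t, nous prenons 1 dérivée. En prenant d/dt de a(t), nous trouvons j(t) = -18. Nous avons le jerk j(t) = -18. En substituant t = 1: j(1) = -18.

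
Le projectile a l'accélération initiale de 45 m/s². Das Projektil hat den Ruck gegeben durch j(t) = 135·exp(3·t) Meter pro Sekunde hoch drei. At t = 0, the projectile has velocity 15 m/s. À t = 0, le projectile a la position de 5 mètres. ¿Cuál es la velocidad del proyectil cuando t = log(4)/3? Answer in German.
Um dies zu lösen, müssen wir 2 Integrale unserer Gleichung für den Ruck j(t) = 135·exp(3·t) finden. Die Stammfunktion von dem Ruck ist die Beschleunigung. Mit a(0) = 45 erhalten wir a(t) = 45·exp(3·t). Durch Integration von der Beschleunigung und Verwendung der Anfangsbedingung v(0) = 15, erhalten wir v(t) = 15·exp(3·t). Wir haben die Geschwindigkeit v(t) = 15·exp(3·t). Durch Einsetzen von t = log(4)/3: v(log(4)/3) = 60.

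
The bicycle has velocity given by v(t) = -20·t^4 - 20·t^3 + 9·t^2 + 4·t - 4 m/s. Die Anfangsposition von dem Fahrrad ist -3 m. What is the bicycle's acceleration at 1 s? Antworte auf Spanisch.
Para resolver esto, necesitamos tomar 1 derivada de nuestra ecuación de la velocidad v(t) = -20·t^4 - 20·t^3 + 9·t^2 + 4·t - 4. Derivando la velocidad, obtenemos la aceleración: a(t) = -80·t^3 - 60·t^2 + 18·t + 4. Tenemos la aceleración a(t) = -80·t^3 - 60·t^2 + 18·t + 4. Sustituyendo t = 1: a(1) = -118.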